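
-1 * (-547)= 547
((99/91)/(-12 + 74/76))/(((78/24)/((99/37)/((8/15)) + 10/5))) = -3906837/18340049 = -0.21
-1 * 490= -490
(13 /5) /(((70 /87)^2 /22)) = 1082367 /12250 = 88.36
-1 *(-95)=95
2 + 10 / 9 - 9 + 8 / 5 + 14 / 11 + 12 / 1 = 4447 / 495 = 8.98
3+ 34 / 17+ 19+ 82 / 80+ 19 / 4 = 1191 / 40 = 29.78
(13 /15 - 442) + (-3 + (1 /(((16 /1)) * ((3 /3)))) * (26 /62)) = -3304157 /7440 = -444.11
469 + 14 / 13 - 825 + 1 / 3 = -354.59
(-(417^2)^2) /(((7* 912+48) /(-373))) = 1753505029.81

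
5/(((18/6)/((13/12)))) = 65/36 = 1.81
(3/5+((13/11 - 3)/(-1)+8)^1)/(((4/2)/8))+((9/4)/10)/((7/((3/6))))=256803/6160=41.69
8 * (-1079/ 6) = -4316/ 3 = -1438.67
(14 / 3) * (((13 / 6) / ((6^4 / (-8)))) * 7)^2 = 57967 / 1417176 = 0.04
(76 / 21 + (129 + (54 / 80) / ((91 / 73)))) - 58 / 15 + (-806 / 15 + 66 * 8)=6590881 / 10920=603.56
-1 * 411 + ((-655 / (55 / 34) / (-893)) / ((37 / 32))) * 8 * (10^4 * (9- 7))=22655101639 / 363451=62333.30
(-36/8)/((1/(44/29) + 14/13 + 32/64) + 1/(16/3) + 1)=-3432/2611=-1.31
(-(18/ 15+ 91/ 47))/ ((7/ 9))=-6633/ 1645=-4.03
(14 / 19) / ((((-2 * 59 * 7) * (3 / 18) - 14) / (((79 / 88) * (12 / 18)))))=-79 / 27170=-0.00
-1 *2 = -2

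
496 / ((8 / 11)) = 682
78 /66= 13 /11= 1.18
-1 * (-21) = 21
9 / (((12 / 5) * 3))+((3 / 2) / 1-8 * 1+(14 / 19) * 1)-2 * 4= -951 / 76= -12.51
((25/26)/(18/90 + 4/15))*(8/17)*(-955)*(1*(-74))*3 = 318015000/1547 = 205568.84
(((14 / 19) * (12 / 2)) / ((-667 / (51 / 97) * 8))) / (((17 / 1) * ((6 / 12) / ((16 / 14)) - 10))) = 56 / 20897777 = 0.00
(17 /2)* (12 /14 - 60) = -3519 /7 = -502.71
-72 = -72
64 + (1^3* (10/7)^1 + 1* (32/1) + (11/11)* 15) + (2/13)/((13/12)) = 133171/1183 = 112.57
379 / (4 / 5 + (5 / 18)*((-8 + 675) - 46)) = 3790 / 1733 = 2.19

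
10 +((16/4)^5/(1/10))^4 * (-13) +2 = -142936511610879988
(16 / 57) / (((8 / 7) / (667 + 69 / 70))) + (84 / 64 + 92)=61771 / 240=257.38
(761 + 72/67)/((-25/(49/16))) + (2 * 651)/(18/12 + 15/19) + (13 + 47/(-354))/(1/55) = 162743259697/137564400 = 1183.03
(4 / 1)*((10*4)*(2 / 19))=320 / 19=16.84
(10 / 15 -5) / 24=-13 / 72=-0.18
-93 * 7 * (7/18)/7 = -36.17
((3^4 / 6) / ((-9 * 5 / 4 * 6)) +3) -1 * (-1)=19 / 5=3.80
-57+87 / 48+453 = 6365 / 16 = 397.81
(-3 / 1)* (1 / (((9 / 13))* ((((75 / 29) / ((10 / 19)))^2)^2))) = -0.01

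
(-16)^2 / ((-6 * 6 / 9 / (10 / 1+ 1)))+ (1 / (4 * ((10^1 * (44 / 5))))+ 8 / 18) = -2228855 / 3168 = -703.55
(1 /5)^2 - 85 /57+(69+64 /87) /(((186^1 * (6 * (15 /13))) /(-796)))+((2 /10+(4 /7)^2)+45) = 1639808839 /1694862225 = 0.97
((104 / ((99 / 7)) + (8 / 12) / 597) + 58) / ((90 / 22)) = 429184 / 26865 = 15.98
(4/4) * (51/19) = 51/19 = 2.68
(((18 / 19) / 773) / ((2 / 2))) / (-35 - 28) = -2 / 102809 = -0.00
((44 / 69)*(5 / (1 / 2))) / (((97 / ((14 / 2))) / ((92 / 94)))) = 6160 / 13677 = 0.45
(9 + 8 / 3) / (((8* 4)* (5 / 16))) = 7 / 6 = 1.17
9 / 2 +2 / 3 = 31 / 6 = 5.17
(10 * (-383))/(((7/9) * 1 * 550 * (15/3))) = -3447/1925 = -1.79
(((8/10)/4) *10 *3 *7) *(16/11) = 672/11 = 61.09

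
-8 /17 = -0.47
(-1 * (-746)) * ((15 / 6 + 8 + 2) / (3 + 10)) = 9325 / 13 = 717.31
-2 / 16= -1 / 8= -0.12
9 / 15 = 3 / 5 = 0.60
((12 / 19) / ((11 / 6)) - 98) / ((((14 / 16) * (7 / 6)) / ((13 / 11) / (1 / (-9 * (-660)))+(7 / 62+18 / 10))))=-213256056624 / 317471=-671733.97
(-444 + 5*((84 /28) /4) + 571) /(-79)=-1.66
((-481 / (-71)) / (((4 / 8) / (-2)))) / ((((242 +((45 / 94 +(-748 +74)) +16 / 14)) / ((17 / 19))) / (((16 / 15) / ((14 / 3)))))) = 24596416 / 1910109805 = 0.01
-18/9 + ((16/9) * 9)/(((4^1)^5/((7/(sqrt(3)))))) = -2 + 7 * sqrt(3)/192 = -1.94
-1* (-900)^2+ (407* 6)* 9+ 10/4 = -1576039/2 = -788019.50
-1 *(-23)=23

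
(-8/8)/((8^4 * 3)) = -1/12288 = -0.00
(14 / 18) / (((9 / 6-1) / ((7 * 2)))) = 196 / 9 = 21.78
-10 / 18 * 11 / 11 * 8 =-4.44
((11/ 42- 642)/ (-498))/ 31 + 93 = 60327781/ 648396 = 93.04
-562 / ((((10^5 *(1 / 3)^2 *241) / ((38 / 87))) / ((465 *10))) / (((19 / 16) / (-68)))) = 28302039 / 3802016000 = 0.01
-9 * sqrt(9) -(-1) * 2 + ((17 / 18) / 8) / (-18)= -64817 / 2592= -25.01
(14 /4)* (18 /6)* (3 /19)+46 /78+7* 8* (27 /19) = 121267 /1482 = 81.83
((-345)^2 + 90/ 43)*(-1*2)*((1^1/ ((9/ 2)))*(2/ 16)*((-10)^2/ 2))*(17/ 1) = -241691125/ 43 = -5620723.84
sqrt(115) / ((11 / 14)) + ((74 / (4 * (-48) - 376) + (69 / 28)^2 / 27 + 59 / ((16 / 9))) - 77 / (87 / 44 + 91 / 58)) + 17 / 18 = 14183448199 / 1133458200 + 14 * sqrt(115) / 11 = 26.16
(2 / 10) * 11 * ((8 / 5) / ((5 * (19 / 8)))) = 704 / 2375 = 0.30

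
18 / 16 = 9 / 8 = 1.12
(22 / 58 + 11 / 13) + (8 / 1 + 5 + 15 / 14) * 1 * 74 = 2751187 / 2639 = 1042.51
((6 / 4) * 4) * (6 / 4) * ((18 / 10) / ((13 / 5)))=81 / 13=6.23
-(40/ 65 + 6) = -86/ 13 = -6.62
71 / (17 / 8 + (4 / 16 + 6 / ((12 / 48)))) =568 / 211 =2.69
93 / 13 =7.15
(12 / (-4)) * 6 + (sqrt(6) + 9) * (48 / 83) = -1062 / 83 + 48 * sqrt(6) / 83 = -11.38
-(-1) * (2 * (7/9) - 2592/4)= -5818/9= -646.44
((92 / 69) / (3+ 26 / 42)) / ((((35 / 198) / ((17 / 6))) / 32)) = 17952 / 95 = 188.97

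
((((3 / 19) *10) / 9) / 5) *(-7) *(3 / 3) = -14 / 57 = -0.25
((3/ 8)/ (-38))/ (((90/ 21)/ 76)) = -7/ 40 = -0.18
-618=-618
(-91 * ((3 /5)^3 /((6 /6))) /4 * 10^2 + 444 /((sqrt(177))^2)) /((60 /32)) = -1153784 /4425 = -260.74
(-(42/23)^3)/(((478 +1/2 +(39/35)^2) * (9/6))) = -40336800/4766896763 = -0.01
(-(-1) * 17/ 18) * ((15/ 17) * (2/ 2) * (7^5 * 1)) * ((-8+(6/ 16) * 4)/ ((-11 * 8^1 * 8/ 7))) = 7647185/ 8448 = 905.21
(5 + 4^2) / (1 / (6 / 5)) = 126 / 5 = 25.20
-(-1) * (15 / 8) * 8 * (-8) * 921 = -110520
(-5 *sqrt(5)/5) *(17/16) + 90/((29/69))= 211.76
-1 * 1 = -1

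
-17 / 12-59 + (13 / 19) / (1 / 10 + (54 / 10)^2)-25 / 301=-867427375 / 14343252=-60.48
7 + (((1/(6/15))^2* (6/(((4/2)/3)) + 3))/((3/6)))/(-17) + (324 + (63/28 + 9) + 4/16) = 11345/34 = 333.68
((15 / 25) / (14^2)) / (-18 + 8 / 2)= -3 / 13720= -0.00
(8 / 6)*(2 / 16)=1 / 6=0.17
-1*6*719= -4314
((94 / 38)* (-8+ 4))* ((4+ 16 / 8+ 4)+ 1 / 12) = -5687 / 57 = -99.77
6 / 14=0.43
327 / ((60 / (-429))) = -46761 / 20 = -2338.05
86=86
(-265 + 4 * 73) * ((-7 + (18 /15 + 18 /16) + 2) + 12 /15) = -405 /8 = -50.62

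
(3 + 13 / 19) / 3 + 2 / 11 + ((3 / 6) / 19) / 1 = 1.44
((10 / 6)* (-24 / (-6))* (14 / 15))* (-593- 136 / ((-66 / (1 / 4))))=-1094912 / 297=-3686.57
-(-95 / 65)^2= -361 / 169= -2.14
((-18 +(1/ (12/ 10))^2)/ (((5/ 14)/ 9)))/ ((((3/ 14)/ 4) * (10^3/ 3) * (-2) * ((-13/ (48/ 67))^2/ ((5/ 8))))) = 2197944/ 94830125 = 0.02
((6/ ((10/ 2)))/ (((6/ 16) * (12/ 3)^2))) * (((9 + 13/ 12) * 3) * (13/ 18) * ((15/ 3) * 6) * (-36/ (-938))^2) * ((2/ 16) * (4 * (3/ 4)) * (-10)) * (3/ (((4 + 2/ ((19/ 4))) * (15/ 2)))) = -806949/ 12317816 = -0.07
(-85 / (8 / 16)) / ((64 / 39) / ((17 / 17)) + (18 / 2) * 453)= -6630 / 159067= -0.04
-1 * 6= -6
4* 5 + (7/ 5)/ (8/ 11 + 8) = 9677/ 480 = 20.16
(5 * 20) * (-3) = -300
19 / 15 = 1.27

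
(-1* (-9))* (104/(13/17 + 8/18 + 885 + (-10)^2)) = 71604/75445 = 0.95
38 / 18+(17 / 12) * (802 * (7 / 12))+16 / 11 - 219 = 39365 / 88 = 447.33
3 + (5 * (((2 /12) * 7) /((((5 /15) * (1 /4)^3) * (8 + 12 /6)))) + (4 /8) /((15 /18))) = 578 /5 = 115.60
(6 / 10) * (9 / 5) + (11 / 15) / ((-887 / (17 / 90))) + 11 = 14465009 / 1197450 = 12.08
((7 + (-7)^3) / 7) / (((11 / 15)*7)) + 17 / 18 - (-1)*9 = 823 / 1386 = 0.59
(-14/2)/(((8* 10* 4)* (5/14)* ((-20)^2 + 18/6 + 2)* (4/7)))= -343/1296000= -0.00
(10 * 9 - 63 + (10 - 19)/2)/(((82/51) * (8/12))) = 20.99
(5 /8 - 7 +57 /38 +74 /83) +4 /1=11 /664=0.02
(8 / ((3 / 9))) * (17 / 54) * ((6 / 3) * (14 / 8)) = 238 / 9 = 26.44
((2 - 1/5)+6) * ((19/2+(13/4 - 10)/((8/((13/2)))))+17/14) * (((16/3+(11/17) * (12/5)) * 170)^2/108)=1956696313/3780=517644.53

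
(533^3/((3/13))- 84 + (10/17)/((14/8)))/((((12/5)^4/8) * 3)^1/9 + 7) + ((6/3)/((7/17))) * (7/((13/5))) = 146403673939945/1870323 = 78277214.12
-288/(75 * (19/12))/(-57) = 384/9025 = 0.04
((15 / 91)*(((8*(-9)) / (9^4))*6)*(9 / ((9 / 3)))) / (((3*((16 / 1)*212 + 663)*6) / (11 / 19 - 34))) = 5080 / 340739217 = 0.00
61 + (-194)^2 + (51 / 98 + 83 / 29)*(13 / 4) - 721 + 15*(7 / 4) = 420766547 / 11368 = 37013.24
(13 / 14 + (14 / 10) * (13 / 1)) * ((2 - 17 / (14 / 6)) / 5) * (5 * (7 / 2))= -49543 / 140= -353.88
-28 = -28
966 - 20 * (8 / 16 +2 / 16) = 1907 / 2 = 953.50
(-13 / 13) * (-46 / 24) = 23 / 12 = 1.92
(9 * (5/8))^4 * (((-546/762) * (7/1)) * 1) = -2612098125/520192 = -5021.41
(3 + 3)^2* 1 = 36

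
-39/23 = -1.70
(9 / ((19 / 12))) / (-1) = -5.68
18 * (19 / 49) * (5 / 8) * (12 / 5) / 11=513 / 539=0.95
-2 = -2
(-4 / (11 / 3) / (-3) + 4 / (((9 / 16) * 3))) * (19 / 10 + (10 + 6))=72674 / 1485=48.94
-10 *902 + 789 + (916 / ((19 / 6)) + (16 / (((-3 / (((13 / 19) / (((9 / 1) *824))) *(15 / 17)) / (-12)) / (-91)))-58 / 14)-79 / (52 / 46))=-145613961029 / 18164874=-8016.24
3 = 3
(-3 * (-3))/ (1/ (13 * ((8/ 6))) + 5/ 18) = 4212/ 157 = 26.83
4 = 4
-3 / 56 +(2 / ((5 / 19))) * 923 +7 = 1966089 / 280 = 7021.75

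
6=6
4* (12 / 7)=48 / 7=6.86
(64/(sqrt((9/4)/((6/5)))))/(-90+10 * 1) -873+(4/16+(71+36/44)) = -35241/44 -8 * sqrt(30)/75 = -801.52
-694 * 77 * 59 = -3152842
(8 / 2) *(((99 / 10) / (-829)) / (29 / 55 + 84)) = -2178 / 3854021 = -0.00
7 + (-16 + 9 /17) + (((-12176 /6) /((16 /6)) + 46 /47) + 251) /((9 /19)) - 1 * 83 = -8385217 /7191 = -1166.07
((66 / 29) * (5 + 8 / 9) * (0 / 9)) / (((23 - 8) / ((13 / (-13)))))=0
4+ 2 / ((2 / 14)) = 18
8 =8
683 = 683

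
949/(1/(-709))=-672841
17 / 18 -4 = -55 / 18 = -3.06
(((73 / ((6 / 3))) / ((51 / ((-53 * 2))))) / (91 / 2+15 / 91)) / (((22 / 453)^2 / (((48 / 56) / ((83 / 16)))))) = -165142353168 / 1418945341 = -116.38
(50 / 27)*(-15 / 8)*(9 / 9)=-125 / 36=-3.47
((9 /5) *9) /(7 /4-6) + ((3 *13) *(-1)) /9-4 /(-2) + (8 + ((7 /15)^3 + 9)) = 628631 /57375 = 10.96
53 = 53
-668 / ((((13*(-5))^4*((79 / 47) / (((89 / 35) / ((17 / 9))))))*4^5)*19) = -6287049 / 4081229807200000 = -0.00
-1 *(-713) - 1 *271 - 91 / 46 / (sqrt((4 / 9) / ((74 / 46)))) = 442 - 273 *sqrt(851) / 2116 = 438.24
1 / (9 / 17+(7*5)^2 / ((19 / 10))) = 323 / 208421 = 0.00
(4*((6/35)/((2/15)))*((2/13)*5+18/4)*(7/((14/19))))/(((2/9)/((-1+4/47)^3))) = -16763494401/18895786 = -887.16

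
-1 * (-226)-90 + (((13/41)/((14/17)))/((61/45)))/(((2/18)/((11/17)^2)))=81589433/595238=137.07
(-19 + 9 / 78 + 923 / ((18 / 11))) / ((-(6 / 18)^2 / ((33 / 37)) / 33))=-69461865 / 481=-144411.36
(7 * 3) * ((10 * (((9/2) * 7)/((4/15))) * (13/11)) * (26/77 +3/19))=133599375/9196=14527.99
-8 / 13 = -0.62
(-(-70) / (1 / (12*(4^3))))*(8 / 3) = 143360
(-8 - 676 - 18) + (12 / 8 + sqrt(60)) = -1401 / 2 + 2* sqrt(15) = -692.75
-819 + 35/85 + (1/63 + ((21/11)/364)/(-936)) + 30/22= -52065715045/63711648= -817.21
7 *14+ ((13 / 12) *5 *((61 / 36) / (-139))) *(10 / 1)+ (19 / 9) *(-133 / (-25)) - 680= -428914753 / 750600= -571.43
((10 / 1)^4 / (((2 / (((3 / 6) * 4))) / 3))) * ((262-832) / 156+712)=276255000 / 13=21250384.62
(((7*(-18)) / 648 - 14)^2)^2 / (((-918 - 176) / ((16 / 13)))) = -68184176641 / 1492968672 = -45.67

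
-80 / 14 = -40 / 7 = -5.71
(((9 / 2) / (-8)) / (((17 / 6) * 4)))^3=-19683 / 160989184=-0.00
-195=-195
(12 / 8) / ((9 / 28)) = 14 / 3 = 4.67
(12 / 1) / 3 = 4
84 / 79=1.06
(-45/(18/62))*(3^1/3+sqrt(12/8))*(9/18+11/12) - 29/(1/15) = -7855/12 - 2635*sqrt(6)/24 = -923.52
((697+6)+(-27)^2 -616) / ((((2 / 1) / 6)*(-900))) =-68 / 25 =-2.72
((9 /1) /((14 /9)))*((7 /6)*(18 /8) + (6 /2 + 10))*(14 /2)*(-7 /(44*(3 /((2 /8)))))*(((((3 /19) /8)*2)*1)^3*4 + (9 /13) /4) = -5841871875 /4017508352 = -1.45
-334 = -334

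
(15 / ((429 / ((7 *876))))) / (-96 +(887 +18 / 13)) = 30660 / 113311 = 0.27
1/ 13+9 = 118/ 13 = 9.08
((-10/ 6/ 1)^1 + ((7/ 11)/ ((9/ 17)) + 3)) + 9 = 1142/ 99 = 11.54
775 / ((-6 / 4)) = -1550 / 3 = -516.67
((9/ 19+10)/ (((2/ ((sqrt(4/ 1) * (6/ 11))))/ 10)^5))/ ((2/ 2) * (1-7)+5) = -154742400000/ 3059969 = -50569.92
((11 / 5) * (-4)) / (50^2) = -11 / 3125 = -0.00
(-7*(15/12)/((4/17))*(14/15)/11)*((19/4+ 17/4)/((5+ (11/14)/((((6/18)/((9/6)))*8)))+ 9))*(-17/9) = 396508/106755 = 3.71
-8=-8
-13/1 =-13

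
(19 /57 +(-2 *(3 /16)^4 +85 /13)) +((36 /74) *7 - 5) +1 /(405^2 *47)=5.27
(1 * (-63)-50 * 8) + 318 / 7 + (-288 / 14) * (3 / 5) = -15047 / 35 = -429.91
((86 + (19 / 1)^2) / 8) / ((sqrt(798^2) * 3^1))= 149 / 6384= 0.02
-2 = -2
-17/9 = -1.89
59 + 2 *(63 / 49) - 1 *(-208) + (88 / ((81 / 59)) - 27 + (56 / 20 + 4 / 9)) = 878608 / 2835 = 309.91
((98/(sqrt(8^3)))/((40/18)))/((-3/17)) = -2499 *sqrt(2)/320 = -11.04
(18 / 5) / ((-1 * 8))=-9 / 20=-0.45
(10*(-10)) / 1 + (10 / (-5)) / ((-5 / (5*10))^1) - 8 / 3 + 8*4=-152 / 3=-50.67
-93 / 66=-31 / 22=-1.41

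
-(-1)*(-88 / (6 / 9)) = -132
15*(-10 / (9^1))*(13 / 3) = -72.22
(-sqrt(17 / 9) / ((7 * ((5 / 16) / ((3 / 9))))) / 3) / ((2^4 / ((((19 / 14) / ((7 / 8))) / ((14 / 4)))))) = -152 * sqrt(17) / 324135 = -0.00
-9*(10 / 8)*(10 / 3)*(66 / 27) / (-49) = 275 / 147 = 1.87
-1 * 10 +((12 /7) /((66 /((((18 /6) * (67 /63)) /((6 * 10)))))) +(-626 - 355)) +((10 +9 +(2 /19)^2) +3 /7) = -17014047503 /17512110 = -971.56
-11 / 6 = -1.83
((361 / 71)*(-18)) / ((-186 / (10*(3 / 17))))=32490 / 37417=0.87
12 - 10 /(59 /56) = 148 /59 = 2.51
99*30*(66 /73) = 196020 /73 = 2685.21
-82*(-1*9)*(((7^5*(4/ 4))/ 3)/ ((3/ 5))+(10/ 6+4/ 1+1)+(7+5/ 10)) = 6901325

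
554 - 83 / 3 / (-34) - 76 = 48839 / 102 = 478.81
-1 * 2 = -2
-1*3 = -3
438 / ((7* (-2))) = -219 / 7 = -31.29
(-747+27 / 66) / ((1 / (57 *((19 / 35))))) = -23101.66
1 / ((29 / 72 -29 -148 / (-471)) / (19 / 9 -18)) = 179608 / 319711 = 0.56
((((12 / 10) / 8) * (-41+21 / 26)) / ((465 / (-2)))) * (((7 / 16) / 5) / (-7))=-209 / 644800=-0.00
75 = 75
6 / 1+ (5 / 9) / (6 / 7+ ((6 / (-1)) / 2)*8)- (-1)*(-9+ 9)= 8713 / 1458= 5.98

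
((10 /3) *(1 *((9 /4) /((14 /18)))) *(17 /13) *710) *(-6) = -4888350 /91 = -53718.13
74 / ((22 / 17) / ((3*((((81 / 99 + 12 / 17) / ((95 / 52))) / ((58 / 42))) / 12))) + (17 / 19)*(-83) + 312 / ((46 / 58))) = 26484822 / 117283787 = 0.23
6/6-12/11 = -1/11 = -0.09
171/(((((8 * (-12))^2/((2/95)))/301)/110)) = 3311/256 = 12.93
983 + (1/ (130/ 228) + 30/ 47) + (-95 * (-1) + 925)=6126473/ 3055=2005.39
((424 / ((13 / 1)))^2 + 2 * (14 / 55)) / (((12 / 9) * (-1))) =-7419309 / 9295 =-798.20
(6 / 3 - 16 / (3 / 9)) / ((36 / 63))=-161 / 2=-80.50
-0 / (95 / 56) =0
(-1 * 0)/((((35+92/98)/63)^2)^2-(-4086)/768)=0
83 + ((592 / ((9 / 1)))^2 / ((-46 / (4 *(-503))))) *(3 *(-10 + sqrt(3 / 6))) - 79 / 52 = -183332096503 / 32292 + 176283392 *sqrt(2) / 621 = -5275869.37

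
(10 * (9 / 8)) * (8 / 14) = 45 / 7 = 6.43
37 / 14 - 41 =-38.36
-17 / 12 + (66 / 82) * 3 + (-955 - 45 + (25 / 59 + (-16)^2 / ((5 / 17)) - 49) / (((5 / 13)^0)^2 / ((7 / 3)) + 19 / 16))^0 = 983 / 492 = 2.00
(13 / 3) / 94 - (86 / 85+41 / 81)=-952559 / 647190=-1.47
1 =1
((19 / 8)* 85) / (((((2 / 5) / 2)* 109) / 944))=8741.74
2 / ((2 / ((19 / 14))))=19 / 14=1.36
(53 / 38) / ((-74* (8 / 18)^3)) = -38637 / 179968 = -0.21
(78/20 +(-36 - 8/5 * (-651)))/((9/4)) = 1346/3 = 448.67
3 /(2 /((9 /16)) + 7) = 27 /95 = 0.28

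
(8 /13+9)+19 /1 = 28.62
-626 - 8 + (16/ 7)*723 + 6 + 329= 9475/ 7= 1353.57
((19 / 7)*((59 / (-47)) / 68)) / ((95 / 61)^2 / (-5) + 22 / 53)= 0.72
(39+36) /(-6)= -25 /2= -12.50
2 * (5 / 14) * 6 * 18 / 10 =7.71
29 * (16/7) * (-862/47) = -399968/329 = -1215.71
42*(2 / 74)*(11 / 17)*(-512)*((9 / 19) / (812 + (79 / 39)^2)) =-3238050816 / 14834692643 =-0.22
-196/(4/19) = -931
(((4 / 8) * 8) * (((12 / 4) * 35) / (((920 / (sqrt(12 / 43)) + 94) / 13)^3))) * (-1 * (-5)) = 0.00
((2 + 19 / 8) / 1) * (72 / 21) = 15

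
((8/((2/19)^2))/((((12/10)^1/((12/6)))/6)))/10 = 722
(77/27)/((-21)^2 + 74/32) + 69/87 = 4440481/5553819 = 0.80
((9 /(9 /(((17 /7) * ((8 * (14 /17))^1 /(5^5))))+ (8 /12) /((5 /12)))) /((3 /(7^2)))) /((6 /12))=23520 /140753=0.17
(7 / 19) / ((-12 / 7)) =-49 / 228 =-0.21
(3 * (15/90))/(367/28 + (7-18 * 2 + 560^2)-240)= 14/8773635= 0.00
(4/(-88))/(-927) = 1/20394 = 0.00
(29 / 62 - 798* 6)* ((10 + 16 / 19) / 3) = -30573181 / 1767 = -17302.31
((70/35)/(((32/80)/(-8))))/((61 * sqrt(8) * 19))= -10 * sqrt(2)/1159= -0.01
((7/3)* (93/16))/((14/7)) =217/32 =6.78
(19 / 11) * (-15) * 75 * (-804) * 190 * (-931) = -3039943095000 / 11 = -276358463181.82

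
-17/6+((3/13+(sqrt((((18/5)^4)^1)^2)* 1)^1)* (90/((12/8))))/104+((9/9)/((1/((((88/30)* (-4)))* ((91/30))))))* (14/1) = -76824727/190125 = -404.07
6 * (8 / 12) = 4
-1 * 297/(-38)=297/38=7.82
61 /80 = 0.76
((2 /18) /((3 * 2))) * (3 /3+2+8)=0.20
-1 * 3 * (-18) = 54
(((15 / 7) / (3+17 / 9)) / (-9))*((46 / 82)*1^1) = -345 / 12628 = -0.03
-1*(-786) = 786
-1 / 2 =-0.50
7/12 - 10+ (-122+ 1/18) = -4729/36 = -131.36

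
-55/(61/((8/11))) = -40/61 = -0.66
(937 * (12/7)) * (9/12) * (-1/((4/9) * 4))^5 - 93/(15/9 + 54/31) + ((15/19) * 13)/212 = -222773255816379/2343077675008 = -95.08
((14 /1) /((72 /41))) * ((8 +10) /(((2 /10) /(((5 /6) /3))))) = 7175 /36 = 199.31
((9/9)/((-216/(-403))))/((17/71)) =28613/3672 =7.79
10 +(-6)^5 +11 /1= -7755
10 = 10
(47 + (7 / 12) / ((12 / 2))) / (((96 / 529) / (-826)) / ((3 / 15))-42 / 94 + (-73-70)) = -0.33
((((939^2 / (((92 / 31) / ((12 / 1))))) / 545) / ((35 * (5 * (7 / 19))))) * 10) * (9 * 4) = 112176072504 / 3071075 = 36526.65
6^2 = 36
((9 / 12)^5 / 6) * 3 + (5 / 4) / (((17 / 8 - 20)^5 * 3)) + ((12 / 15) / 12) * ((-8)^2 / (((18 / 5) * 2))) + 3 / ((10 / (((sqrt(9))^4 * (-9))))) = -3603943714925389333 / 16532704680560640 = -217.99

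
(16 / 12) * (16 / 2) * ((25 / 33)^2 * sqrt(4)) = 40000 / 3267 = 12.24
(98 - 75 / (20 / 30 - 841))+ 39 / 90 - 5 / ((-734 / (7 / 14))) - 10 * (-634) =357418158917 / 55512420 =6438.53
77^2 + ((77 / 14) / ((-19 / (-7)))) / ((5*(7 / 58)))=563574 / 95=5932.36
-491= -491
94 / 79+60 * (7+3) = 47494 / 79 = 601.19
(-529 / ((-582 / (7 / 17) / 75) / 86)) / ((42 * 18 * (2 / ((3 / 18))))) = 568675 / 2137104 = 0.27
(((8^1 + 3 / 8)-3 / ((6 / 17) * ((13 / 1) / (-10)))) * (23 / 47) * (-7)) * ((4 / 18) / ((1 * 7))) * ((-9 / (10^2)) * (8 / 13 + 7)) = 75141 / 67600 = 1.11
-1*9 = -9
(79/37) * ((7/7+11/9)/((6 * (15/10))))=0.53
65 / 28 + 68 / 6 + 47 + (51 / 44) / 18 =37403 / 616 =60.72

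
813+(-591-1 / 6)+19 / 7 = 9431 / 42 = 224.55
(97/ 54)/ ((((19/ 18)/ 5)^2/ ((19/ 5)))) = 153.16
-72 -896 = -968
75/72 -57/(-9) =59/8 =7.38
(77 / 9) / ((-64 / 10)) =-385 / 288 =-1.34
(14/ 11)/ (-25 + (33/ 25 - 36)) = -175/ 8206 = -0.02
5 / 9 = 0.56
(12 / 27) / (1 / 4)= 16 / 9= 1.78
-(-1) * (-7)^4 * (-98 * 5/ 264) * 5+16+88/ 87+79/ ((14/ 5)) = -198618935/ 8932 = -22236.78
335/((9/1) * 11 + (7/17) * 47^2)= 5695/17146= 0.33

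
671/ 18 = 37.28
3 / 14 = 0.21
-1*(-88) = 88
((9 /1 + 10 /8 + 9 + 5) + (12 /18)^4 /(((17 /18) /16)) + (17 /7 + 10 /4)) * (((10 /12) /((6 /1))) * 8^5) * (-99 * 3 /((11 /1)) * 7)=-1426810880 /51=-27976683.92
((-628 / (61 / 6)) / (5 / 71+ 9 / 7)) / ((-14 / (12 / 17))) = 802584 / 349469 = 2.30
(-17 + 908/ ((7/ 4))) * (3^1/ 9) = 1171/ 7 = 167.29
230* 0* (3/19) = 0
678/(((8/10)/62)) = 52545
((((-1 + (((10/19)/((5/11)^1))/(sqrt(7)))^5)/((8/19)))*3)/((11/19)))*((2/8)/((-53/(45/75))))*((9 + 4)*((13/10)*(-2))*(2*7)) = -3843567/233200 + 44537922*sqrt(7)/445320575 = -16.22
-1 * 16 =-16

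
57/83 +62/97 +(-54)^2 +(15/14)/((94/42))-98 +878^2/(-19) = -542854172393/14379086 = -37753.04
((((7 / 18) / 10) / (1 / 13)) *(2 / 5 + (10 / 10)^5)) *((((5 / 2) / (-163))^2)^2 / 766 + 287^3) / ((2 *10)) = 43427320884576632406767 / 51909927256896000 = 836589.90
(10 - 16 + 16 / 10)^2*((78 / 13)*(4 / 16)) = 726 / 25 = 29.04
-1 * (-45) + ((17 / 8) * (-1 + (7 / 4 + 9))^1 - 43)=727 / 32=22.72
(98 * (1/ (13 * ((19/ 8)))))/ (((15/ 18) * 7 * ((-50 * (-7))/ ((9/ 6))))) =72/ 30875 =0.00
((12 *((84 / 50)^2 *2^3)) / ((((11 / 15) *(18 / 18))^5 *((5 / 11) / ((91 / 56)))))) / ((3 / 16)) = 356638464 / 14641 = 24358.89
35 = 35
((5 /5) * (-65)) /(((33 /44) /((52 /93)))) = -13520 /279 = -48.46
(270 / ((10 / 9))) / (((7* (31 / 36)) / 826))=33298.84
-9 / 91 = -0.10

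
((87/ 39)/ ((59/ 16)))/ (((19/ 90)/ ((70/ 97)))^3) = 116021808000000/ 4801438490069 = 24.16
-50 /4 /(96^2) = -25 /18432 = -0.00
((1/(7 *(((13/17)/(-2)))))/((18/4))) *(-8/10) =0.07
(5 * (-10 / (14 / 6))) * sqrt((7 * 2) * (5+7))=-300 * sqrt(42) / 7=-277.75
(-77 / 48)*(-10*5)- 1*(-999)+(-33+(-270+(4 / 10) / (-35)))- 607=710627 / 4200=169.20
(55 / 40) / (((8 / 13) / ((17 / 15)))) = 2431 / 960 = 2.53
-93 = -93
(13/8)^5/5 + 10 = 12.27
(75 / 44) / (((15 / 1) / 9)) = 45 / 44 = 1.02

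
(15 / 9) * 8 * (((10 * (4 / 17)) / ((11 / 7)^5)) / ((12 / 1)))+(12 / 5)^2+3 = 5564405857 / 616020075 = 9.03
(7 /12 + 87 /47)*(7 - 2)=6865 /564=12.17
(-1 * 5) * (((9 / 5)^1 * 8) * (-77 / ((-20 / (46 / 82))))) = -31878 / 205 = -155.50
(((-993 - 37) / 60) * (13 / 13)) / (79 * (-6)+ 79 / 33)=1133 / 31126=0.04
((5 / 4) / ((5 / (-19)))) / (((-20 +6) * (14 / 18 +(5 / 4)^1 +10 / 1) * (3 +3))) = 57 / 12124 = 0.00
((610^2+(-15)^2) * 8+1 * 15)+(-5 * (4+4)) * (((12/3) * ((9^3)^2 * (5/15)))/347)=1005235885/347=2896933.39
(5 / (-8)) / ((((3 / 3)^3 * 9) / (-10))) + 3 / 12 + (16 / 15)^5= 3531527 / 1518750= 2.33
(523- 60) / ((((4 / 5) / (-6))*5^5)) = -1389 / 1250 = -1.11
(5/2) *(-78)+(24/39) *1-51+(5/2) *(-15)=-282.88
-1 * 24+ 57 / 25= -543 / 25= -21.72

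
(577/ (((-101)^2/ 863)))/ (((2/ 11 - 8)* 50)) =-0.12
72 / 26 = 36 / 13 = 2.77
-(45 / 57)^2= -225 / 361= -0.62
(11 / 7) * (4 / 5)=44 / 35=1.26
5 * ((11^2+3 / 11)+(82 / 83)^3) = 611.19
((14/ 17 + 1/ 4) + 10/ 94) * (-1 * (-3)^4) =-305451/ 3196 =-95.57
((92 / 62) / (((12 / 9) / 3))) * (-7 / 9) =-161 / 62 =-2.60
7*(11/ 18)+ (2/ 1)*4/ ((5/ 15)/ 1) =509/ 18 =28.28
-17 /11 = -1.55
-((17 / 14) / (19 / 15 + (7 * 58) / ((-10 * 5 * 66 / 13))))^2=-21855625 / 1640961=-13.32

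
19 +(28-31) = 16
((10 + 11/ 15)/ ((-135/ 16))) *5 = -2576/ 405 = -6.36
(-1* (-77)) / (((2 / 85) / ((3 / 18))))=6545 / 12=545.42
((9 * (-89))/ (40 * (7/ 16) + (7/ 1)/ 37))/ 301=-59274/ 394009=-0.15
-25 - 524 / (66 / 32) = -9209 / 33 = -279.06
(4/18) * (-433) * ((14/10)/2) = -3031/45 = -67.36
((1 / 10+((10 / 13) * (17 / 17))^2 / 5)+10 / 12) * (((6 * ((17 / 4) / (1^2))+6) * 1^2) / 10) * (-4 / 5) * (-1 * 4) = 223944 / 21125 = 10.60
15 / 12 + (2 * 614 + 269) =5993 / 4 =1498.25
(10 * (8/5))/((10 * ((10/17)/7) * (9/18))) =952/25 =38.08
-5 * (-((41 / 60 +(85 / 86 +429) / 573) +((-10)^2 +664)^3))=219752158874843 / 98556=2229718727.17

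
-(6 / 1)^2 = -36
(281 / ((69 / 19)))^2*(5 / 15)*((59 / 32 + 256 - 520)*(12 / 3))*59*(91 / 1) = -1283877063002261 / 114264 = -11236059152.51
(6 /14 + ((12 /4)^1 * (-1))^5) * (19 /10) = -16131 /35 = -460.89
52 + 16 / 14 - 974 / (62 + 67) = 41170 / 903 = 45.59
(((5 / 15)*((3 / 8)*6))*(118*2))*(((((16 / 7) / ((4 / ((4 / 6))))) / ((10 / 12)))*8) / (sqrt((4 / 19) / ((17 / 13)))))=11328*sqrt(4199) / 455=1613.30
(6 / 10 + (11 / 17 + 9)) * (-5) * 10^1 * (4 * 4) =-139360 / 17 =-8197.65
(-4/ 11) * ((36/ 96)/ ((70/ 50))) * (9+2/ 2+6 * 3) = -30/ 11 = -2.73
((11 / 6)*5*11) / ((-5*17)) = -1.19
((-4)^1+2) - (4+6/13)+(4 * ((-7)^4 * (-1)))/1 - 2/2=-124949/13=-9611.46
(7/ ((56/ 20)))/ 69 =5/ 138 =0.04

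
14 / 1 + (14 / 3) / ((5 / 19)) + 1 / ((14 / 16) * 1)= 3452 / 105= 32.88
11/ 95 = 0.12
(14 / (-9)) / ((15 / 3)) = -14 / 45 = -0.31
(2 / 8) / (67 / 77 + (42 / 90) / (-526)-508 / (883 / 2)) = -268224495 / 301892254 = -0.89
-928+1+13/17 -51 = -16613/17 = -977.24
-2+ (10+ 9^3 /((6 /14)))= 1709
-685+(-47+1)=-731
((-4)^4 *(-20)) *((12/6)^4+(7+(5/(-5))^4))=-122880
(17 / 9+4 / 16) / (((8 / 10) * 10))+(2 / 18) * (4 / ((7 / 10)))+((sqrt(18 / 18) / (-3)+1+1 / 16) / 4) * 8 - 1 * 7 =-9353 / 2016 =-4.64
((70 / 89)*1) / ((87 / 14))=980 / 7743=0.13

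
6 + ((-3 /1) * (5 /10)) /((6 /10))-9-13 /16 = -101 /16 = -6.31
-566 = -566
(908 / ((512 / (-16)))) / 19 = -227 / 152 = -1.49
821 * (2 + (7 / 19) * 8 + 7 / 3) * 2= 681430 / 57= 11954.91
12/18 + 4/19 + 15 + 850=49355/57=865.88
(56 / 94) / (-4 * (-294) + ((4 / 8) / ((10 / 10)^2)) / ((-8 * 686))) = 307328 / 606665425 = 0.00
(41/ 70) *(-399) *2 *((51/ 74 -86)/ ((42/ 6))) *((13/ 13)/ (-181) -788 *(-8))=35909599.50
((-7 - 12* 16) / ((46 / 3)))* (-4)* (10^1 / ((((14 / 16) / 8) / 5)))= 3820800 / 161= 23731.68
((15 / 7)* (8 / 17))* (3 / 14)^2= 270 / 5831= 0.05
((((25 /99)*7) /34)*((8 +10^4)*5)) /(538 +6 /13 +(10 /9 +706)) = 14230125 /6812971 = 2.09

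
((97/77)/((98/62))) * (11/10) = 3007/3430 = 0.88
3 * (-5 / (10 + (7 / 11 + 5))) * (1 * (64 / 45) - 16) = 1804 / 129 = 13.98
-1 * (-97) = 97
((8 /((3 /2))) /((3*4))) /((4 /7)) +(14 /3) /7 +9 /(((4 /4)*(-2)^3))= 23 /72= 0.32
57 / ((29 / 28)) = 55.03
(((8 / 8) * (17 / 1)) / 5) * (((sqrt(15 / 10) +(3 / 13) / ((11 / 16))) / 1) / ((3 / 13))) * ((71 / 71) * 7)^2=13328 / 55 +10829 * sqrt(6) / 30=1126.51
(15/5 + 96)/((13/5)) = 495/13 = 38.08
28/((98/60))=120/7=17.14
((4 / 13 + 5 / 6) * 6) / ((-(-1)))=89 / 13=6.85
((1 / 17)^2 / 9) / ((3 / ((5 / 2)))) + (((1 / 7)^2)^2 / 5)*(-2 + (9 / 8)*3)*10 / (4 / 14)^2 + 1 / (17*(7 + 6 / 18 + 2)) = 0.02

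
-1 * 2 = -2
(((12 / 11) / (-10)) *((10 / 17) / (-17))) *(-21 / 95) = -252 / 302005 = -0.00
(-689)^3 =-327082769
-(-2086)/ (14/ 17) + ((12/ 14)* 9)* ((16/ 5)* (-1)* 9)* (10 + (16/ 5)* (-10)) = 259727/ 35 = 7420.77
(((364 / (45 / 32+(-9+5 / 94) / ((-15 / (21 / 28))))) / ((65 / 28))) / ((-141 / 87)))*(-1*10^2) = 5219.54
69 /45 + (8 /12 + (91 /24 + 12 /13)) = 10787 /1560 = 6.91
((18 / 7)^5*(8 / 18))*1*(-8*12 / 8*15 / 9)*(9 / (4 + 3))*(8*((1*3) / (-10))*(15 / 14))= 2720977920 / 823543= 3303.99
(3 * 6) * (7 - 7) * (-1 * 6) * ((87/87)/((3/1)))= 0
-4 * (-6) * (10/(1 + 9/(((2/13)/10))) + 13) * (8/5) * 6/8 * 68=37346688/1465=25492.62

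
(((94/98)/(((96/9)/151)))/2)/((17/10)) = 106455/26656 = 3.99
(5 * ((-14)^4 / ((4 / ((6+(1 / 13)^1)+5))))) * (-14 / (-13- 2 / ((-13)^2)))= 572309.30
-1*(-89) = 89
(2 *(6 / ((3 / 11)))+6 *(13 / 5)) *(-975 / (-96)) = 9685 / 16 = 605.31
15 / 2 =7.50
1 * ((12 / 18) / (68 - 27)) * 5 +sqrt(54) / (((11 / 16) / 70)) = 10 / 123 +3360 * sqrt(6) / 11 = 748.29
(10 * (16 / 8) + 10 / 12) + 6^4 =7901 / 6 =1316.83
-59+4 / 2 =-57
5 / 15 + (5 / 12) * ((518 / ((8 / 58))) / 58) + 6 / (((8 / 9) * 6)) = 455 / 16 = 28.44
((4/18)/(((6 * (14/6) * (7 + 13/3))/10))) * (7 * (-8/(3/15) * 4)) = -800/51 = -15.69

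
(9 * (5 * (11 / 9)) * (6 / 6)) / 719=0.08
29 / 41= 0.71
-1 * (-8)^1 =8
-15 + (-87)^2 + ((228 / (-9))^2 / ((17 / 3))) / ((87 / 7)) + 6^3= 34515922 / 4437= 7779.11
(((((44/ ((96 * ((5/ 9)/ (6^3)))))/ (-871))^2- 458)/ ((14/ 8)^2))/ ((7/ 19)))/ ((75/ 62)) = -163707047684512/ 487900993125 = -335.53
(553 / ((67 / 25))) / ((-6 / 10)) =-69125 / 201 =-343.91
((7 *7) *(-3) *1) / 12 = -49 / 4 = -12.25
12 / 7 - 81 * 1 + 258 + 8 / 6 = 3781 / 21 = 180.05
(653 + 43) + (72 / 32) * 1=2793 / 4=698.25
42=42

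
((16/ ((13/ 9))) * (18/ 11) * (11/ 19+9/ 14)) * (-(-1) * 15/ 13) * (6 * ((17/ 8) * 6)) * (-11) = -37179000/ 1729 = -21503.18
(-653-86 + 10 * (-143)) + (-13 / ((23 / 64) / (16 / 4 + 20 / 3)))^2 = 146715.14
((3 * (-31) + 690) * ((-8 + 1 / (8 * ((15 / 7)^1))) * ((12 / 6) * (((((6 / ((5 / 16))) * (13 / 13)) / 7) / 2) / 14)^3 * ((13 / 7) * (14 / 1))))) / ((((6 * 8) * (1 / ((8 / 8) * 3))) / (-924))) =140587596864 / 10504375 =13383.72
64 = 64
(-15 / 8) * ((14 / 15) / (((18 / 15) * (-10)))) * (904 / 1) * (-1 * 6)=-791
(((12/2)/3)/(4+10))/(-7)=-1/49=-0.02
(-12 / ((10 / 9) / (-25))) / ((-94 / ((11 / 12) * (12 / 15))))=-99 / 47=-2.11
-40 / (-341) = 40 / 341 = 0.12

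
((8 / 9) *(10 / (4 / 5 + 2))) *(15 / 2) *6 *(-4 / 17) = -4000 / 119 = -33.61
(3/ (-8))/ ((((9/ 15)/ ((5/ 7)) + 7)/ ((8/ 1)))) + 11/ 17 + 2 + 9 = 37533/ 3332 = 11.26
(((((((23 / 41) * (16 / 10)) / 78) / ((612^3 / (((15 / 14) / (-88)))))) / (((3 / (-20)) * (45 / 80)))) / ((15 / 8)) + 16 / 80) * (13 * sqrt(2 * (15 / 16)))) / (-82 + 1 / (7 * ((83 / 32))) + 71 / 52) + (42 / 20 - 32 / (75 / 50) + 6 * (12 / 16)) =-221 / 15 - 12846910253568313 * sqrt(30) / 1592612449331902515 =-14.78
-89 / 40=-2.22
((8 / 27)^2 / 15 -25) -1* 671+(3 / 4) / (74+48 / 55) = -125361580237 / 180121320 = -695.98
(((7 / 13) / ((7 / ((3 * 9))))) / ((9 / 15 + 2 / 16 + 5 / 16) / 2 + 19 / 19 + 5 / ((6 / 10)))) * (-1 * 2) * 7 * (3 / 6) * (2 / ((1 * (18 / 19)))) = -191520 / 61477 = -3.12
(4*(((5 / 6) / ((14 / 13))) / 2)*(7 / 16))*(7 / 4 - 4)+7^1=701 / 128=5.48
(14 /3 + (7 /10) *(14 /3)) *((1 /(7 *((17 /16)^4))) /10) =32768 /368475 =0.09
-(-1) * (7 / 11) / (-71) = -0.01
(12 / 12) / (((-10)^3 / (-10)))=1 / 100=0.01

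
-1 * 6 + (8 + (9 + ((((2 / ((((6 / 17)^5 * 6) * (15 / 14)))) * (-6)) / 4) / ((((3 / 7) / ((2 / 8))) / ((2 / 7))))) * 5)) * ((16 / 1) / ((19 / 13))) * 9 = -98384867 / 18468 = -5327.32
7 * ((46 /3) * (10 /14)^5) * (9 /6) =71875 /2401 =29.94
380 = 380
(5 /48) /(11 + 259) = 1 /2592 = 0.00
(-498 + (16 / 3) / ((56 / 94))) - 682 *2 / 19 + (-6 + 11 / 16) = -3614299 / 6384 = -566.15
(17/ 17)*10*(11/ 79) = 110/ 79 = 1.39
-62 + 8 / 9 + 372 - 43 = 2411 / 9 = 267.89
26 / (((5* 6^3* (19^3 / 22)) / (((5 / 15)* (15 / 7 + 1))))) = 1573 / 19445265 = 0.00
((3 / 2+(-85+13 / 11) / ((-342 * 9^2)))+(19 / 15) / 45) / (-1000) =-11664559 / 7618050000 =-0.00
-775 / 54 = -14.35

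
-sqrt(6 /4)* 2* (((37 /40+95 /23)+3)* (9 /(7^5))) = -0.01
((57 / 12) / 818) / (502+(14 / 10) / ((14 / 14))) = 95 / 8235624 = 0.00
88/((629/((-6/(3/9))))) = -1584/629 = -2.52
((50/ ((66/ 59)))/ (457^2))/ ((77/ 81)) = 39825/ 176895103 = 0.00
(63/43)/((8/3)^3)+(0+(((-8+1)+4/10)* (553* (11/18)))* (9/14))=-157829703/110080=-1433.77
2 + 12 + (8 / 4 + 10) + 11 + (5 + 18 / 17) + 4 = 800 / 17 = 47.06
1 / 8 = 0.12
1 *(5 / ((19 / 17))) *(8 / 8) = 85 / 19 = 4.47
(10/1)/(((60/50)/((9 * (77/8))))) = 721.88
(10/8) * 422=1055/2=527.50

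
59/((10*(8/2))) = 59/40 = 1.48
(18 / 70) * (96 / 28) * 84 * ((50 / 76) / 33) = 2160 / 1463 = 1.48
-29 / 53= -0.55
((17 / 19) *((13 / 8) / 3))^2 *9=48841 / 23104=2.11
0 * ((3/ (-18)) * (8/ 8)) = 0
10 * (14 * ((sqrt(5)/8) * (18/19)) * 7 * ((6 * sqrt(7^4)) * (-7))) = -4537890 * sqrt(5)/19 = -534054.24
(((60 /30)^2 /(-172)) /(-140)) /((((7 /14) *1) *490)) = 0.00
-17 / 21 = -0.81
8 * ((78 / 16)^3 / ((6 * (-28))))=-19773 / 3584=-5.52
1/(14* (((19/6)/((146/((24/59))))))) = 4307/532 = 8.10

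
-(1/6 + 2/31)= -0.23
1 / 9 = 0.11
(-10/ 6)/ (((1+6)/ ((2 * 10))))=-4.76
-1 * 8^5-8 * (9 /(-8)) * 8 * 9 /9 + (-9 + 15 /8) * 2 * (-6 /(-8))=-523307 /16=-32706.69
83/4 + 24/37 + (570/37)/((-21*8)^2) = 3724487/174048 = 21.40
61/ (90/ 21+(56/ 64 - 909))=-3416/ 50615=-0.07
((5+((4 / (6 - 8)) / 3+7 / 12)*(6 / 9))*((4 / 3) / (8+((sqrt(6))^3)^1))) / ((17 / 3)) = 0.05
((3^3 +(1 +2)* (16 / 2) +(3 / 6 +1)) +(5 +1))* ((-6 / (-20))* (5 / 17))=351 / 68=5.16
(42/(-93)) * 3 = -42/31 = -1.35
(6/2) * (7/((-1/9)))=-189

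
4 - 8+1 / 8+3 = -7 / 8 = -0.88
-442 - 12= -454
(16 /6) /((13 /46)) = 368 /39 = 9.44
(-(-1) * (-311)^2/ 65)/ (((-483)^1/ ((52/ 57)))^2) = 20117968/ 3789779805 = 0.01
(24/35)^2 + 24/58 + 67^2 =4489.88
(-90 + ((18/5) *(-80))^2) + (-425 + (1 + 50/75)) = 247292/3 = 82430.67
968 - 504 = 464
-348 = -348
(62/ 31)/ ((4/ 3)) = 3/ 2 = 1.50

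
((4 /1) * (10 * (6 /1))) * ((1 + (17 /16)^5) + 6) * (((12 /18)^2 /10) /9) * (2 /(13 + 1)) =973321 /688128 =1.41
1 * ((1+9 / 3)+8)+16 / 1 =28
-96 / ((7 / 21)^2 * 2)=-432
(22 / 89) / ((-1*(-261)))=22 / 23229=0.00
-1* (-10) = 10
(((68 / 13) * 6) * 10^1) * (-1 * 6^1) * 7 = -171360 / 13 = -13181.54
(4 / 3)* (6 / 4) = 2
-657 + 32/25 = -16393/25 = -655.72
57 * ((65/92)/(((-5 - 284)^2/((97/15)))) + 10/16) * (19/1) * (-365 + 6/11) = -41705760848483/169046504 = -246711.76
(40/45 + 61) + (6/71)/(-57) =751375/12141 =61.89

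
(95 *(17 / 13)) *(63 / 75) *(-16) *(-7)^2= -5317872 / 65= -81813.42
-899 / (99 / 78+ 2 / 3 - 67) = 2418 / 175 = 13.82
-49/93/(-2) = 49/186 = 0.26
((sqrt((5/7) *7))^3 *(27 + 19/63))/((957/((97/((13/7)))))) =834200 *sqrt(5)/111969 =16.66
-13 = -13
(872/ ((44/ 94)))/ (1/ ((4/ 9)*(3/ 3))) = 81968/ 99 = 827.96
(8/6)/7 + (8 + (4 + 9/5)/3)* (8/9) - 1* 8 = 964/945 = 1.02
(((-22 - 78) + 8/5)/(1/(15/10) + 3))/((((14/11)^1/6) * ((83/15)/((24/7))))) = -318816/4067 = -78.39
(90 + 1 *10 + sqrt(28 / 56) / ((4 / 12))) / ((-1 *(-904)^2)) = -25 / 204304-3 *sqrt(2) / 1634432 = -0.00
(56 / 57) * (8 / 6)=224 / 171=1.31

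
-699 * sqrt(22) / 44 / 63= -233 * sqrt(22) / 924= -1.18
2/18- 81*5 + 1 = -3635/9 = -403.89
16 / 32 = 0.50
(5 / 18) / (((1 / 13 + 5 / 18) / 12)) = 9.40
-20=-20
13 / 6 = 2.17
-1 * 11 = -11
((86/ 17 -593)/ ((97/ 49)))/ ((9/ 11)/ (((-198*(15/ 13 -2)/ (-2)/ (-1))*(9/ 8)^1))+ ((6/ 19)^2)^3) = -276007605325427745/ 8989793685352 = -30702.33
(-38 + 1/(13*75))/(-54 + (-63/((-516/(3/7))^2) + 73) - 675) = 7672403312/132453493575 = 0.06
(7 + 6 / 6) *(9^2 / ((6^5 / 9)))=0.75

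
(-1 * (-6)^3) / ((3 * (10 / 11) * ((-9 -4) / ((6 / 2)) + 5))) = 594 / 5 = 118.80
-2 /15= -0.13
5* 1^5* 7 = 35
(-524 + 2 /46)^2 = 145226601 /529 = 274530.44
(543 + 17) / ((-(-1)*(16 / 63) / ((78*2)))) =343980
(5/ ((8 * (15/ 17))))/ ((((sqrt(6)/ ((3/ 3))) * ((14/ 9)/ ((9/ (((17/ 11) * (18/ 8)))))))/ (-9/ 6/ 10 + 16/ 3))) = 3421 * sqrt(6)/ 3360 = 2.49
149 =149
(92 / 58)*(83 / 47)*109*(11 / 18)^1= 2288891 / 12267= 186.59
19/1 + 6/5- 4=81/5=16.20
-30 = -30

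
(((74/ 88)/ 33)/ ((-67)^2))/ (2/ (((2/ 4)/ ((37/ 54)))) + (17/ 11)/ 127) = 42291/ 20509468892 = 0.00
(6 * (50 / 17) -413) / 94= -143 / 34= -4.21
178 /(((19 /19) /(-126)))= -22428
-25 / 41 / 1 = -25 / 41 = -0.61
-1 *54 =-54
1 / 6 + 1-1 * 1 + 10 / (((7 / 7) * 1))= 10.17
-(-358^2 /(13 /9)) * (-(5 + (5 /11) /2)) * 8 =-530598960 /143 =-3710482.24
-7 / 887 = -0.01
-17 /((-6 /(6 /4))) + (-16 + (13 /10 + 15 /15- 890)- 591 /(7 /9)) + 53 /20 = -57983 /35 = -1656.66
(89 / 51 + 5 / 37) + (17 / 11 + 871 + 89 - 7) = 19852528 / 20757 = 956.43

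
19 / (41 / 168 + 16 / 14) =3192 / 233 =13.70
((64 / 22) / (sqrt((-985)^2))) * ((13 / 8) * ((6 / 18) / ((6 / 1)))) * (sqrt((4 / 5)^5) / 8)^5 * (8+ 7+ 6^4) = 11634688 * sqrt(5) / 39678955078125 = 0.00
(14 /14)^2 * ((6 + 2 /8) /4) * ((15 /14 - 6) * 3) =-5175 /224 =-23.10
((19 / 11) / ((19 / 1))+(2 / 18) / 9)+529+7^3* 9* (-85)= -233322514 / 891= -261865.90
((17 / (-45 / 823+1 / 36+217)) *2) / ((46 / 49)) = 24680124 / 147855017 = 0.17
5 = 5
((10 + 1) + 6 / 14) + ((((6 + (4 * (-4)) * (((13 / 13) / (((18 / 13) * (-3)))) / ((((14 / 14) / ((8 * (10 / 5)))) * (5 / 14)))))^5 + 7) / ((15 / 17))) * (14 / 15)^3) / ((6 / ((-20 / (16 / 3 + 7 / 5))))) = -5316022680597642747630483872 / 64196785716328125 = -82808237535.26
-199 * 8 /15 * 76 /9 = -120992 /135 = -896.24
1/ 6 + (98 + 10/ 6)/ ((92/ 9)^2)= 1237/ 1104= 1.12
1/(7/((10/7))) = 10/49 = 0.20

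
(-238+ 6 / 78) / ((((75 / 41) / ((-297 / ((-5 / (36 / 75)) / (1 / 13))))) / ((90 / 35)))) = -2711769192 / 3696875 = -733.53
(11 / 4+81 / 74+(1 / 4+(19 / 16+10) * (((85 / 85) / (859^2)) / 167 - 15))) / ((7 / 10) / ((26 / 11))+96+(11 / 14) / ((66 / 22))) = -4075616811747390 / 2403730039279693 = -1.70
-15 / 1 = -15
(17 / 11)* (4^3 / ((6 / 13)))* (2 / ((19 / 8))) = 113152 / 627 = 180.47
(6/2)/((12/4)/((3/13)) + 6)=3/19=0.16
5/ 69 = 0.07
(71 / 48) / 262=71 / 12576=0.01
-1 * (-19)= 19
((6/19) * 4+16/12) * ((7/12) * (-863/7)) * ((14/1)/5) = -447034/855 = -522.85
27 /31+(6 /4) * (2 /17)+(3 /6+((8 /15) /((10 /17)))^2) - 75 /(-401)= 2.56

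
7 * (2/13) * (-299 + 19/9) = -37408/117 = -319.73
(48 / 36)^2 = 16 / 9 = 1.78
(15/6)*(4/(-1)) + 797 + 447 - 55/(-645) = 1234.09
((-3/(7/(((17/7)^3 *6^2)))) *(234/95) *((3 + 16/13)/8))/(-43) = 13132449/1961617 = 6.69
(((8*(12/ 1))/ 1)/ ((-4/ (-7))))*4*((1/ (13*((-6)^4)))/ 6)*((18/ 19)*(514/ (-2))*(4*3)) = -19.42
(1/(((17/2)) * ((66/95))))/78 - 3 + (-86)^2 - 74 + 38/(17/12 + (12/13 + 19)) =1066421239537/145670382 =7320.78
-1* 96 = -96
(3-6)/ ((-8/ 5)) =15/ 8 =1.88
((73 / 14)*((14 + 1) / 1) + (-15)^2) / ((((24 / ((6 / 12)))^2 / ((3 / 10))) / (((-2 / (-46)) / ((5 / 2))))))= 283 / 412160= 0.00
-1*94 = -94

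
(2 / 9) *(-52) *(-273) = 9464 / 3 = 3154.67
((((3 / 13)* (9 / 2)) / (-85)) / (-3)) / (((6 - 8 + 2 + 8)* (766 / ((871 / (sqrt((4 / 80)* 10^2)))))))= 603* sqrt(5) / 5208800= 0.00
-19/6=-3.17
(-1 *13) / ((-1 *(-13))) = -1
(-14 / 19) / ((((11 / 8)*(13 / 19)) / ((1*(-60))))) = 6720 / 143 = 46.99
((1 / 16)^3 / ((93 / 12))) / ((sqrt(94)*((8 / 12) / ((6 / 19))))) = 9*sqrt(94) / 56694784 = 0.00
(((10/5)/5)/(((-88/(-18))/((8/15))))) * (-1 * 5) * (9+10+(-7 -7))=-1.09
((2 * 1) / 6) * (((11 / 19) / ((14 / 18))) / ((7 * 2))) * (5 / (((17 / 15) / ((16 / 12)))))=1650 / 15827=0.10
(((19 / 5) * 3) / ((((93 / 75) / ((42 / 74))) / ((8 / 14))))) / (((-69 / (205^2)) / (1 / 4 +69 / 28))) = -910261500 / 184667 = -4929.21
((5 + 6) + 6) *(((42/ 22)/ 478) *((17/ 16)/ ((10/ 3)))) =0.02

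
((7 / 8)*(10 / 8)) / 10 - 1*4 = -249 / 64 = -3.89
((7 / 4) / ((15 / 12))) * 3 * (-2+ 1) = -21 / 5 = -4.20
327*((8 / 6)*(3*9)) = 11772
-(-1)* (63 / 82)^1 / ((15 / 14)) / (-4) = -147 / 820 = -0.18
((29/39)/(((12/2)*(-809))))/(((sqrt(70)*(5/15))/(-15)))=29*sqrt(70)/294476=0.00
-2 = -2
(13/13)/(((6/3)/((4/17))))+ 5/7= 99/119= 0.83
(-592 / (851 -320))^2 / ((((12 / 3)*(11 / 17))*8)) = 186184 / 3101571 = 0.06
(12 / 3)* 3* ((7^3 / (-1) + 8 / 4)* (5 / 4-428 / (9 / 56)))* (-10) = -326770070 / 3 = -108923356.67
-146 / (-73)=2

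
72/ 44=18/ 11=1.64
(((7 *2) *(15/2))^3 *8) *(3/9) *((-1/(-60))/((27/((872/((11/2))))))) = 29909600/99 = 302117.17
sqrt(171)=3* sqrt(19)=13.08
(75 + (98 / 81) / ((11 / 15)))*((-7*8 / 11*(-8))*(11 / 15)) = 2039744 / 891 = 2289.27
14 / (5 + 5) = 7 / 5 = 1.40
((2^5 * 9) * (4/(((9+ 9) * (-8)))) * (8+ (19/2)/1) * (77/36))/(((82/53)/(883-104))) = -2713865/18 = -150770.28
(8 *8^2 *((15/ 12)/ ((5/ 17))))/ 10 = 1088/ 5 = 217.60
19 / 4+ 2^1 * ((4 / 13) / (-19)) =4661 / 988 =4.72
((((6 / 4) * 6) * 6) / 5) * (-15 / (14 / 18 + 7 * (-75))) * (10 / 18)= 0.17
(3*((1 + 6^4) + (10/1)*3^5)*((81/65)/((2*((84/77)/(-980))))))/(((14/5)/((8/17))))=-1051823.48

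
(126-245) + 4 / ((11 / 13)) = -114.27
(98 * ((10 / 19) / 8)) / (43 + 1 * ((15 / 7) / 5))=1715 / 11552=0.15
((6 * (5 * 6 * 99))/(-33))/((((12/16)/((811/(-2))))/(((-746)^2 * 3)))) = 487441234080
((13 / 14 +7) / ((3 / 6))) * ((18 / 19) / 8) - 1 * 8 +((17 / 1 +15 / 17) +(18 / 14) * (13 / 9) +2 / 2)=132199 / 9044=14.62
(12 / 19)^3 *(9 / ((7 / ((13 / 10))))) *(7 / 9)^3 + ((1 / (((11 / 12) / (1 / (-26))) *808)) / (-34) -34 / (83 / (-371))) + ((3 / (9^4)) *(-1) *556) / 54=50239449273001435063 / 330154914549465720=152.17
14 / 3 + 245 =749 / 3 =249.67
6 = 6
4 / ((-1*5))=-4 / 5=-0.80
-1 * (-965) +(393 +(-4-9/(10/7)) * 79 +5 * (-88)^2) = 392643/10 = 39264.30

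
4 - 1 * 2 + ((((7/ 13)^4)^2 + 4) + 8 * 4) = 38.01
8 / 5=1.60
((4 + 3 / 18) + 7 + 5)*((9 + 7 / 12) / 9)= 11155 / 648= 17.21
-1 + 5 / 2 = 3 / 2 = 1.50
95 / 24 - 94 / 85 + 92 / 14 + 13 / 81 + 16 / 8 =11.58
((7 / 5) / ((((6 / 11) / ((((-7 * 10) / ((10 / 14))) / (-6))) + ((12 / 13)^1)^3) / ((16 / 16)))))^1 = 8289281 / 4854690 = 1.71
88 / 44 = 2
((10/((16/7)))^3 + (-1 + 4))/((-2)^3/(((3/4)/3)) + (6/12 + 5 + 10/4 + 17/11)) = -488521/126464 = -3.86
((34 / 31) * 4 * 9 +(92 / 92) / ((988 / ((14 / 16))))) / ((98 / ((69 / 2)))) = 667555197 / 48024704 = 13.90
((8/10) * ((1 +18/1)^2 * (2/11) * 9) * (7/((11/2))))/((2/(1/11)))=181944/6655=27.34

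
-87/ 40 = -2.18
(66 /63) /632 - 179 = -1187833 /6636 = -179.00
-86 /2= -43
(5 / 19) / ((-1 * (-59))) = 5 / 1121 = 0.00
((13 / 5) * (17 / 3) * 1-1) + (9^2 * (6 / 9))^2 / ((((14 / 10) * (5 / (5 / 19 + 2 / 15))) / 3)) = 1015922 / 1995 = 509.23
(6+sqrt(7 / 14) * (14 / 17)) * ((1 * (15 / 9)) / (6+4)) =7 * sqrt(2) / 102+1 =1.10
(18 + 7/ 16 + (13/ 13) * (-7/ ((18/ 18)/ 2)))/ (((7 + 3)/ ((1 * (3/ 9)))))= 71/ 480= 0.15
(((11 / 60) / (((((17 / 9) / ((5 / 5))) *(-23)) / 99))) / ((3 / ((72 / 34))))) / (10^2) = -9801 / 3323500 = -0.00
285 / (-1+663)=285 / 662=0.43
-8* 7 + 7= -49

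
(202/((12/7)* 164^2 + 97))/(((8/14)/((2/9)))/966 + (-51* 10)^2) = 1593578/94808203263993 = 0.00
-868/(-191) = 868/191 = 4.54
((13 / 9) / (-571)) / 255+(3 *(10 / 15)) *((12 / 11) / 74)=0.03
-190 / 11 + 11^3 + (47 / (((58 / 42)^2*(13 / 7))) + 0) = 159588762 / 120263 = 1327.00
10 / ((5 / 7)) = 14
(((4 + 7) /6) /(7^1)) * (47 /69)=517 /2898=0.18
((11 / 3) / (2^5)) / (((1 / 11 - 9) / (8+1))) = -363 / 3136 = -0.12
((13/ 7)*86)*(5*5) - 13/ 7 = 3991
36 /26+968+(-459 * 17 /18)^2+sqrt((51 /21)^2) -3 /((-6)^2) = 188893.98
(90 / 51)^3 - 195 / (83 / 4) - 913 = -373893367 / 407779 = -916.90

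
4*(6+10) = 64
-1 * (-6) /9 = 2 /3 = 0.67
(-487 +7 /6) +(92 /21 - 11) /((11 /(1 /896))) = -100555979 /206976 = -485.83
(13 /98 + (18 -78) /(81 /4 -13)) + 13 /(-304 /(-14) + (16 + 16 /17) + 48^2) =-3223658197 /396140696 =-8.14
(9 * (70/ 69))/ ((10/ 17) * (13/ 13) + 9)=3570/ 3749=0.95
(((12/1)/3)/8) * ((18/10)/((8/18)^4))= 59049/2560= 23.07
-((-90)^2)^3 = -531441000000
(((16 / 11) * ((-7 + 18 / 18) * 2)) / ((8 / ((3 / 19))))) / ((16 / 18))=-81 / 209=-0.39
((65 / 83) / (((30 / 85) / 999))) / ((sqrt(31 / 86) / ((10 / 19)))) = 1839825 * sqrt(2666) / 48887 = 1943.18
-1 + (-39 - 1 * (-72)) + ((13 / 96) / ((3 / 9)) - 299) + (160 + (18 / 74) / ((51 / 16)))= -2143983 / 20128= -106.52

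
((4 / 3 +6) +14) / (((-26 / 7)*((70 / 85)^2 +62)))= -32368 / 353223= -0.09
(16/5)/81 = 16/405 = 0.04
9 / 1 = 9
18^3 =5832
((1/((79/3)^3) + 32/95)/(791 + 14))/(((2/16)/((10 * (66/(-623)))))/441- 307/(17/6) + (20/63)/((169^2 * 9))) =-218449907537333472/56557804767627565419085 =-0.00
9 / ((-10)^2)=9 / 100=0.09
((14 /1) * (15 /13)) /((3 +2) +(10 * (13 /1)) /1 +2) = 210 /1781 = 0.12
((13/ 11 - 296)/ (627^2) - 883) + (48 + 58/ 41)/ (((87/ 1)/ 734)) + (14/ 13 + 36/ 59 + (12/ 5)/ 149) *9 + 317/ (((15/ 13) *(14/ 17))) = -1606468748080874143/ 13710965532834570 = -117.17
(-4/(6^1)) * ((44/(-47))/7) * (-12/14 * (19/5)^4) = -22936496/1439375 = -15.94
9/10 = 0.90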